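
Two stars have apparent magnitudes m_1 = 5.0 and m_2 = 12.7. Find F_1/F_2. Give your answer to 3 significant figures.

Δm = 5.0 − (12.7) = -7.7
Flux ratio = 10^(−0.4 Δm) = 10^(−0.4 × -7.7) = 10^3.080 = 1202

F_1/F_2 ≈ 1200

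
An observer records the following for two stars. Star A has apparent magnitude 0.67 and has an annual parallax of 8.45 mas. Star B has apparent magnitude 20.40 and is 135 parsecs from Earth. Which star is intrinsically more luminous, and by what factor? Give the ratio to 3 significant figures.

Star A is more luminous, by a factor of 5.99×10^7.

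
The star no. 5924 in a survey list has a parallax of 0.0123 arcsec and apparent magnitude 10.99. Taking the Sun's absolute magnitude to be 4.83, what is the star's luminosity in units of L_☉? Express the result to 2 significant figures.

L/L_☉ ≈ 0.23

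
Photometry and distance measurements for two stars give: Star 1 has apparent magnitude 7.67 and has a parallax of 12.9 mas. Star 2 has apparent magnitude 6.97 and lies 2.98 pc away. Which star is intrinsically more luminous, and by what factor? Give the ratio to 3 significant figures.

Star 1: p = 12.9 mas = 0.0129″ → d = 1/p = 77.52 pc
Star 1: M = m − 5 log₁₀ d + 5 = 7.67 − 5·1.8894 + 5 = 3.223
Star 2: M = m − 5 log₁₀ d + 5 = 6.97 − 5·0.4742 + 5 = 9.599
ΔM = M_1 − M_2 = 3.223 − (9.599) = -6.376; smaller M is more luminous → Star 1.
L ratio = 10^(0.4 |ΔM|) = 10^2.550 = 355.1

Star 1 is more luminous, by a factor of 355.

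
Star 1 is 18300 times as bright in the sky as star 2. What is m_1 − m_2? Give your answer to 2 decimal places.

Pogson: Δm = −2.5 log₁₀(ratio) = −2.5 log₁₀(18300) = −2.5 × 4.2625 = -10.656
Star 1 is brighter, so it has the smaller magnitude: the difference is negative.

m_1 − m_2 ≈ -10.66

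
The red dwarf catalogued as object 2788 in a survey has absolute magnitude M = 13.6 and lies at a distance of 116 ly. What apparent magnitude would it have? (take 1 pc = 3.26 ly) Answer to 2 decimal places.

m ≈ 16.36

d = 116 ly / 3.26 = 35.58 pc
m = M + 5 log₁₀ d − 5 = 13.6 + 5·1.5512 − 5 = 16.356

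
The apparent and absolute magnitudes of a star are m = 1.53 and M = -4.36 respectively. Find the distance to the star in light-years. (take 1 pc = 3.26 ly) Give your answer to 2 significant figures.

d ≈ 490 ly

μ = m − M = 5.890
m − M = 5 log₁₀ d − 5
log₁₀ d = (m − M)/5 + 1 = 2.1780
d = 10^2.1780 = 150.7 pc
= 491.2 ly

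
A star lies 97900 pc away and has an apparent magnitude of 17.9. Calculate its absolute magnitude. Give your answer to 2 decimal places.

M ≈ -2.05

5 log₁₀(d/10 pc) = 5 log₁₀(97900) − 5 = 19.954
M = m − 5 log₁₀(d/10) = 17.9 − 19.954 = -2.054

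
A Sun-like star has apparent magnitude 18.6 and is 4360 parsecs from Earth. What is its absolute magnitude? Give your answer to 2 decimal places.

5 log₁₀(d/10 pc) = 5 log₁₀(4360) − 5 = 13.197
M = m − 5 log₁₀(d/10) = 18.6 − 13.197 = 5.403

M ≈ 5.40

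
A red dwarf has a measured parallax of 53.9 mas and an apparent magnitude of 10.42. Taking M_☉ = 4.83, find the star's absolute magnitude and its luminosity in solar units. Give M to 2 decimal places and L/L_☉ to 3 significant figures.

d = 1/p = 1000/53.9 mas = 18.55 pc
M = m − 5 log₁₀ d + 5 = 10.42 − 5·1.2684 + 5 = 9.078
M − M_☉ = 9.078 − 4.83 = 4.248
L/L_☉ = 10^(−0.4 × 4.248) = 0.01999

M ≈ 9.08; L/L_☉ ≈ 0.0200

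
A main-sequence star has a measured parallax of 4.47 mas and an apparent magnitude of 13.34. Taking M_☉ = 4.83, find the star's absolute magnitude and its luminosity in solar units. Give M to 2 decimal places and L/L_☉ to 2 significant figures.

M ≈ 6.59; L/L_☉ ≈ 0.20

d = 1/p = 1000/4.47 mas = 223.7 pc
M = m − 5 log₁₀ d + 5 = 13.34 − 5·2.3497 + 5 = 6.592
M − M_☉ = 6.592 − 4.83 = 1.762
L/L_☉ = 10^(−0.4 × 1.762) = 0.1974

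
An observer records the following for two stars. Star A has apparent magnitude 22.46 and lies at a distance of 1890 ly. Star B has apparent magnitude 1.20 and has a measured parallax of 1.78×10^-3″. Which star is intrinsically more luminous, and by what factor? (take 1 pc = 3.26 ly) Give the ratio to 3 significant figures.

Star A: d = 1890 ly / 3.26 = 579.8 pc
Star A: M = m − 5 log₁₀ d + 5 = 22.46 − 5·2.7632 + 5 = 13.644
Star B: d = 1/p = 1/1.78×10^-3″ = 561.8 pc
Star B: M = m − 5 log₁₀ d + 5 = 1.20 − 5·2.7496 + 5 = -7.548
ΔM = M_A − M_B = 13.644 − (-7.548) = 21.192; smaller M is more luminous → Star B.
L ratio = 10^(0.4 |ΔM|) = 10^8.477 = 2.997×10^8

Star B is more luminous, by a factor of 3.00×10^8.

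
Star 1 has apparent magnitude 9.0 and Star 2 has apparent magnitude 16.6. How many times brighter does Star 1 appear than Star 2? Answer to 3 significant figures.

Δm = 9.0 − (16.6) = -7.6
Flux ratio = 10^(−0.4 Δm) = 10^(−0.4 × -7.6) = 10^3.040 = 1096

1100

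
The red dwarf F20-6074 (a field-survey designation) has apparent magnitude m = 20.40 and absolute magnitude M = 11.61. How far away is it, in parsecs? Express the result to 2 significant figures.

d ≈ 570 pc

μ = m − M = 8.790
m − M = 5 log₁₀ d − 5
log₁₀ d = (m − M)/5 + 1 = 2.7580
d = 10^2.7580 = 572.8 pc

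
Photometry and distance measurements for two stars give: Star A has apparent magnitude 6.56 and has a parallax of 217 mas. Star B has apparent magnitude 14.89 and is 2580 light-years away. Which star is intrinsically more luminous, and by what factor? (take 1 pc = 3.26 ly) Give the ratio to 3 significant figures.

Star B is more luminous, by a factor of 13.7.

Star A: p = 217 mas = 0.217″ → d = 1/p = 4.608 pc
Star A: M = m − 5 log₁₀ d + 5 = 6.56 − 5·0.6635 + 5 = 8.242
Star B: d = 2580 ly / 3.26 = 791.4 pc
Star B: M = m − 5 log₁₀ d + 5 = 14.89 − 5·2.8984 + 5 = 5.398
ΔM = M_A − M_B = 8.242 − (5.398) = 2.844; smaller M is more luminous → Star B.
L ratio = 10^(0.4 |ΔM|) = 10^1.138 = 13.73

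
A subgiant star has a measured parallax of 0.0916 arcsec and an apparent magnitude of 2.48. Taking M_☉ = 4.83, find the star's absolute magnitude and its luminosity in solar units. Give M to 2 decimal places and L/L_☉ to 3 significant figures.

d = 1/p = 1/0.0916″ = 10.92 pc
M = m − 5 log₁₀ d + 5 = 2.48 − 5·1.0381 + 5 = 2.289
M − M_☉ = 2.289 − 4.83 = -2.541
L/L_☉ = 10^(−0.4 × -2.541) = 10.38

M ≈ 2.29; L/L_☉ ≈ 10.4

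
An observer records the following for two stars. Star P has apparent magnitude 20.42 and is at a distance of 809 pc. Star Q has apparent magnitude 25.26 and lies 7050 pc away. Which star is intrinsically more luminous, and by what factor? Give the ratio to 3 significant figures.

Star P: M = m − 5 log₁₀ d + 5 = 20.42 − 5·2.9079 + 5 = 10.880
Star Q: M = m − 5 log₁₀ d + 5 = 25.26 − 5·3.8482 + 5 = 11.019
ΔM = M_P − M_Q = 10.880 − (11.019) = -0.139; smaller M is more luminous → Star P.
L ratio = 10^(0.4 |ΔM|) = 10^0.056 = 1.136

Star P is more luminous, by a factor of 1.14.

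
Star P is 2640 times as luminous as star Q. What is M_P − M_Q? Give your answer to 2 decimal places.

M_P − M_Q ≈ -8.55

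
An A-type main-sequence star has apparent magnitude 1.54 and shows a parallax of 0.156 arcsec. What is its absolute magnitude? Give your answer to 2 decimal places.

d = 1/p = 1/0.156″ = 6.410 pc
5 log₁₀(d/10 pc) = 5 log₁₀(6.410) − 5 = -0.966
M = m − 5 log₁₀(d/10) = 1.54 + 0.966 = 2.506

M ≈ 2.51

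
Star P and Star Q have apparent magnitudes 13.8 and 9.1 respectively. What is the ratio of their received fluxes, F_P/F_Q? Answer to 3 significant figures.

Magnitude difference = 4.7
Flux ratio = 10^(−0.4 Δm) = 10^(−0.4 × 4.7) = 10^-1.880 = 0.01318

F_P/F_Q ≈ 0.0132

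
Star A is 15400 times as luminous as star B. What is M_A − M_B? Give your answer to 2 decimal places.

M_A − M_B ≈ -10.47

Pogson: ΔM = −2.5 log₁₀(ratio) = −2.5 log₁₀(15400) = −2.5 × 4.1875 = -10.469
Star A is brighter, so it has the smaller magnitude: the difference is negative.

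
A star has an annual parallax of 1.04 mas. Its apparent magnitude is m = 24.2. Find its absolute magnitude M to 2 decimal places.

M ≈ 14.29

p = 1.04 mas = 1.04×10^-3″ → d = 1/p = 961.5 pc
5 log₁₀(d/10 pc) = 5 log₁₀(961.5) − 5 = 9.915
M = m − 5 log₁₀(d/10) = 24.2 − 9.915 = 14.285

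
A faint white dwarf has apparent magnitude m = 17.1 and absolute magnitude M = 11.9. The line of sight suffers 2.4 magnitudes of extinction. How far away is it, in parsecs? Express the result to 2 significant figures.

m − M = 5 log₁₀(d/10 pc) + A  ⇒  17.1 − (11.9) − 2.4 = 5 log₁₀(d/10)
2.800 = 5 log₁₀(d/10)
log₁₀ d = (m − M − A)/5 + 1 = 1.5600
d = 10^1.5600 = 36.31 pc

d ≈ 36 pc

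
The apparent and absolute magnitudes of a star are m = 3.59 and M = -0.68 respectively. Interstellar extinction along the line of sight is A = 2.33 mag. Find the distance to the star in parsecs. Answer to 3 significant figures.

m − M = 5 log₁₀(d/10 pc) + A  ⇒  3.59 − (-0.68) − 2.33 = 5 log₁₀(d/10)
1.940 = 5 log₁₀(d/10)
log₁₀ d = (m − M − A)/5 + 1 = 1.3880
d = 10^1.3880 = 24.43 pc

d ≈ 24.4 pc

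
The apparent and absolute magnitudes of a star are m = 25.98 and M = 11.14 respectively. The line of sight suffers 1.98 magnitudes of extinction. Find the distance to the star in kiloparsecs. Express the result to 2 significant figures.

m − M = 5 log₁₀(d/10 pc) + A  ⇒  25.98 − (11.14) − 1.98 = 5 log₁₀(d/10)
12.860 = 5 log₁₀(d/10)
log₁₀ d = (m − M − A)/5 + 1 = 3.5720
d = 10^3.5720 = 3733 pc
= 3.733 kpc

d ≈ 3.7 kpc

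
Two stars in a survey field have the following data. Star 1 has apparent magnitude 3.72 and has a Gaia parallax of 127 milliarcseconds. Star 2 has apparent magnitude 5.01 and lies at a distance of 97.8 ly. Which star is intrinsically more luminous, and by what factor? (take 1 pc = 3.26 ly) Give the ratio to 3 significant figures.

Star 2 is more luminous, by a factor of 4.42.

Star 1: p = 127 mas = 0.127″ → d = 1/p = 7.874 pc
Star 1: M = m − 5 log₁₀ d + 5 = 3.72 − 5·0.8962 + 5 = 4.239
Star 2: d = 97.8 ly / 3.26 = 30.00 pc
Star 2: M = m − 5 log₁₀ d + 5 = 5.01 − 5·1.4771 + 5 = 2.624
ΔM = M_1 − M_2 = 4.239 − (2.624) = 1.615; smaller M is more luminous → Star 2.
L ratio = 10^(0.4 |ΔM|) = 10^0.646 = 4.424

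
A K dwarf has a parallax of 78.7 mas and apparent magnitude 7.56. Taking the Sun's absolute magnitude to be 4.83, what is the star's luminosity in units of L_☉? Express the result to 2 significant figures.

L/L_☉ ≈ 0.13

d = 1/p = 1000/78.7 mas = 12.71 pc
M = m − 5 log₁₀ d + 5 = 7.56 − 5·1.1040 + 5 = 7.040
M − M_☉ = 7.040 − 4.83 = 2.210
L/L_☉ = 10^(−0.4 × 2.210) = 0.1306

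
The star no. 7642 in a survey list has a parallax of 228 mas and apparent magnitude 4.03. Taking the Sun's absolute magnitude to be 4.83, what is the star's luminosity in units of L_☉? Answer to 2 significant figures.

L/L_☉ ≈ 0.40

d = 1/p = 1000/228 mas = 4.386 pc
M = m − 5 log₁₀ d + 5 = 4.03 − 5·0.6421 + 5 = 5.820
M − M_☉ = 5.820 − 4.83 = 0.990
L/L_☉ = 10^(−0.4 × 0.990) = 0.4019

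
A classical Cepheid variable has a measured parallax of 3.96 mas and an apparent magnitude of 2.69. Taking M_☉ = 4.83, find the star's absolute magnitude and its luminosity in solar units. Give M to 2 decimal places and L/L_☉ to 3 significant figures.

M ≈ -4.32; L/L_☉ ≈ 4580

d = 1/p = 1000/3.96 mas = 252.5 pc
M = m − 5 log₁₀ d + 5 = 2.69 − 5·2.4023 + 5 = -4.322
M − M_☉ = -4.322 − 4.83 = -9.152
L/L_☉ = 10^(−0.4 × -9.152) = 4577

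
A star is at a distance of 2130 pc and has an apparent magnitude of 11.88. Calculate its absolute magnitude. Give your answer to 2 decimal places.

M ≈ 0.24

5 log₁₀(d/10 pc) = 5 log₁₀(2130) − 5 = 11.642
M = m − 5 log₁₀(d/10) = 11.88 − 11.642 = 0.238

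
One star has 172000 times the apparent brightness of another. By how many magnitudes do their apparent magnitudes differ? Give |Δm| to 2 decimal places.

|Δm| ≈ 13.09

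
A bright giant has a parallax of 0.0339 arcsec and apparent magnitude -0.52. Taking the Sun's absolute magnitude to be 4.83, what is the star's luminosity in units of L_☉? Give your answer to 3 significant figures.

L/L_☉ ≈ 1200

d = 1/p = 1/0.0339″ = 29.50 pc
M = m − 5 log₁₀ d + 5 = -0.52 − 5·1.4698 + 5 = -2.869
M − M_☉ = -2.869 − 4.83 = -7.699
L/L_☉ = 10^(−0.4 × -7.699) = 1201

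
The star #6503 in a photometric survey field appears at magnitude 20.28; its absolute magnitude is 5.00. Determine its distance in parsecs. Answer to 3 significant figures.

d ≈ 11400 pc

Distance modulus: m − M = 20.28 − (5.00) = 15.280
m − M = 5 log₁₀ d − 5
log₁₀ d = (m − M)/5 + 1 = 4.0560
d = 10^4.0560 = 11380 pc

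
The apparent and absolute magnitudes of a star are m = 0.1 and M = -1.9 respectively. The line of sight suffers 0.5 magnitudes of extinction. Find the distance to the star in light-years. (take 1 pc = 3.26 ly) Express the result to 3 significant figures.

d ≈ 65.0 ly

m − M = 5 log₁₀(d/10 pc) + A  ⇒  0.1 − (-1.9) − 0.5 = 5 log₁₀(d/10)
1.500 = 5 log₁₀(d/10)
log₁₀ d = (m − M − A)/5 + 1 = 1.3000
d = 10^1.3000 = 19.95 pc
= 65.05 ly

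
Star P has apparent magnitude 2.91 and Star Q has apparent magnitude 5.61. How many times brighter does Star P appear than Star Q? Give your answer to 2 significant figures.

Δm = 2.91 − (5.61) = -2.70
Flux ratio = 10^(−0.4 Δm) = 10^(−0.4 × -2.70) = 10^1.080 = 12.02

12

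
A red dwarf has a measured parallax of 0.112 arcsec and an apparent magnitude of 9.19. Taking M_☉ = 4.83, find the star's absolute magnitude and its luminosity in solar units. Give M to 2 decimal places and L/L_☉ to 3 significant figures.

d = 1/p = 1/0.112″ = 8.929 pc
M = m − 5 log₁₀ d + 5 = 9.19 − 5·0.9508 + 5 = 9.436
M − M_☉ = 9.436 − 4.83 = 4.606
L/L_☉ = 10^(−0.4 × 4.606) = 0.01437

M ≈ 9.44; L/L_☉ ≈ 0.0144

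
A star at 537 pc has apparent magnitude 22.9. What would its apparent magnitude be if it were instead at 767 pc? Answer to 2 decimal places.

Flux ∝ 1/d², so Δm = 5 log₁₀(d₂/d₁) = 5 log₁₀(767/537) = 0.774
m₂ = m₁ + Δm = 22.9 + (0.774) = 23.674

m ≈ 23.67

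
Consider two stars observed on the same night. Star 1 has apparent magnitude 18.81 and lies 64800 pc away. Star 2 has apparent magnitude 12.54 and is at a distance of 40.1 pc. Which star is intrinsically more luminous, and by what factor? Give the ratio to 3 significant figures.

Star 1: M = m − 5 log₁₀ d + 5 = 18.81 − 5·4.8116 + 5 = -0.248
Star 2: M = m − 5 log₁₀ d + 5 = 12.54 − 5·1.6031 + 5 = 9.524
ΔM = M_1 − M_2 = -0.248 − (9.524) = -9.772; smaller M is more luminous → Star 1.
L ratio = 10^(0.4 |ΔM|) = 10^3.909 = 8107

Star 1 is more luminous, by a factor of 8110.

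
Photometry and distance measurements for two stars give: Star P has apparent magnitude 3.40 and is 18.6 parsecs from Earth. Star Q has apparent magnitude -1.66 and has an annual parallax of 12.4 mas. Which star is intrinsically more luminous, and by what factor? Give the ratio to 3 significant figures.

Star P: M = m − 5 log₁₀ d + 5 = 3.40 − 5·1.2695 + 5 = 2.052
Star Q: p = 12.4 mas = 0.0124″ → d = 1/p = 80.65 pc
Star Q: M = m − 5 log₁₀ d + 5 = -1.66 − 5·1.9066 + 5 = -6.193
ΔM = M_P − M_Q = 2.052 − (-6.193) = 8.245; smaller M is more luminous → Star Q.
L ratio = 10^(0.4 |ΔM|) = 10^3.298 = 1987

Star Q is more luminous, by a factor of 1990.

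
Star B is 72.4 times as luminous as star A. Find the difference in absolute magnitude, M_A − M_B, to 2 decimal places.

M_A − M_B ≈ 4.65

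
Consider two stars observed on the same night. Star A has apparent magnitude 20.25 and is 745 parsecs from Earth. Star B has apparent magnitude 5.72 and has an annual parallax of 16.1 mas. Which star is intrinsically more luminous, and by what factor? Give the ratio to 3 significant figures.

Star B is more luminous, by a factor of 4510.

Star A: M = m − 5 log₁₀ d + 5 = 20.25 − 5·2.8722 + 5 = 10.889
Star B: p = 16.1 mas = 0.0161″ → d = 1/p = 62.11 pc
Star B: M = m − 5 log₁₀ d + 5 = 5.72 − 5·1.7932 + 5 = 1.754
ΔM = M_A − M_B = 10.889 − (1.754) = 9.135; smaller M is more luminous → Star B.
L ratio = 10^(0.4 |ΔM|) = 10^3.654 = 4509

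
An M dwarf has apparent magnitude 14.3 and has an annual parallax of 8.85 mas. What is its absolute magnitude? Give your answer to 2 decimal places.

M ≈ 9.03

p = 8.85 mas = 8.85×10^-3″ → d = 1/p = 113.0 pc
5 log₁₀(d/10 pc) = 5 log₁₀(113.0) − 5 = 5.265
M = m − 5 log₁₀(d/10) = 14.3 − 5.265 = 9.035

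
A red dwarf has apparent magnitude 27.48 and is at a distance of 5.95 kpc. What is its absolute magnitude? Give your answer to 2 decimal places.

M ≈ 13.61

d = 5.95 kpc = 5950 pc
5 log₁₀(d/10 pc) = 5 log₁₀(5950) − 5 = 13.873
M = m − 5 log₁₀(d/10) = 27.48 − 13.873 = 13.607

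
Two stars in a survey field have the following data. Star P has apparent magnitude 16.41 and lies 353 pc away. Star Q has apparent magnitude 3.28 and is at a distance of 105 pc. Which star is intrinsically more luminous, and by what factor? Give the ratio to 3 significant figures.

Star P: M = m − 5 log₁₀ d + 5 = 16.41 − 5·2.5478 + 5 = 8.671
Star Q: M = m − 5 log₁₀ d + 5 = 3.28 − 5·2.0212 + 5 = -1.826
ΔM = M_P − M_Q = 8.671 − (-1.826) = 10.497; smaller M is more luminous → Star Q.
L ratio = 10^(0.4 |ΔM|) = 10^4.199 = 15810

Star Q is more luminous, by a factor of 15800.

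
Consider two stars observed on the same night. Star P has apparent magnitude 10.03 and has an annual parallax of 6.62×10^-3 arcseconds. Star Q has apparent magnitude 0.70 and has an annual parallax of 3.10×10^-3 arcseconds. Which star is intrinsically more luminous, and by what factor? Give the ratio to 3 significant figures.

Star P: d = 1/p = 1/6.62×10^-3″ = 151.1 pc
Star P: M = m − 5 log₁₀ d + 5 = 10.03 − 5·2.1791 + 5 = 4.134
Star Q: d = 1/p = 1/3.10×10^-3″ = 322.6 pc
Star Q: M = m − 5 log₁₀ d + 5 = 0.70 − 5·2.5086 + 5 = -6.843
ΔM = M_P − M_Q = 4.134 − (-6.843) = 10.977; smaller M is more luminous → Star Q.
L ratio = 10^(0.4 |ΔM|) = 10^4.391 = 24600

Star Q is more luminous, by a factor of 24600.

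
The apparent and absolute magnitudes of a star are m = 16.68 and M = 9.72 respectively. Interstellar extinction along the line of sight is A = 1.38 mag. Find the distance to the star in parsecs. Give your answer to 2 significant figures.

m − M = 5 log₁₀(d/10 pc) + A  ⇒  16.68 − (9.72) − 1.38 = 5 log₁₀(d/10)
5.580 = 5 log₁₀(d/10)
log₁₀ d = (m − M − A)/5 + 1 = 2.1160
d = 10^2.1160 = 130.6 pc

d ≈ 130 pc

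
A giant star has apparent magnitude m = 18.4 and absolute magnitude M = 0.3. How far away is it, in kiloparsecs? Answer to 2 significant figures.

μ = m − M = 18.100
m − M = 5 log₁₀ d − 5
log₁₀ d = (m − M)/5 + 1 = 4.6200
d = 10^4.6200 = 41690 pc
= 41.69 kpc

d ≈ 42 kpc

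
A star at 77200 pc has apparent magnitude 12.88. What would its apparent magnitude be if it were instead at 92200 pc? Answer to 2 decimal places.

m ≈ 13.27

Flux ∝ 1/d², so Δm = 5 log₁₀(d₂/d₁) = 5 log₁₀(92200/77200) = 0.386
m₂ = m₁ + Δm = 12.88 + (0.386) = 13.266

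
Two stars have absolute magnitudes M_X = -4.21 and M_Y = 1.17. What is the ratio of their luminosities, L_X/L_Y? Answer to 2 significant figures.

ΔM = M_X − M_Y = -5.38
L_X/L_Y = 10^(−0.4 ΔM) = 10^2.152 = 141.9

L_X/L_Y ≈ 140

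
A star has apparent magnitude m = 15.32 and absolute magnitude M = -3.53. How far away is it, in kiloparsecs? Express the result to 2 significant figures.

d ≈ 59 kpc

μ = m − M = 18.850
m − M = 5 log₁₀ d − 5
log₁₀ d = (m − M)/5 + 1 = 4.7700
d = 10^4.7700 = 58880 pc
= 58.88 kpc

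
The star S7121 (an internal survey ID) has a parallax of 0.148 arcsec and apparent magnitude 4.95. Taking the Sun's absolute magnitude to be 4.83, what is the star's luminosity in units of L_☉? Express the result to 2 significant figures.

d = 1/p = 1/0.148″ = 6.757 pc
M = m − 5 log₁₀ d + 5 = 4.95 − 5·0.8297 + 5 = 5.801
M − M_☉ = 5.801 − 4.83 = 0.971
L/L_☉ = 10^(−0.4 × 0.971) = 0.4088

L/L_☉ ≈ 0.41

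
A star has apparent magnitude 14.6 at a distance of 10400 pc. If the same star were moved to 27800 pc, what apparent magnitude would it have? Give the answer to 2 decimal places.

m ≈ 16.74

Flux ∝ 1/d², so Δm = 5 log₁₀(d₂/d₁) = 5 log₁₀(27800/10400) = 2.135
m₂ = m₁ + Δm = 14.6 + (2.135) = 16.735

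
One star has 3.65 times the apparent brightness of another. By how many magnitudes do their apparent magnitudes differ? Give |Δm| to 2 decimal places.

Pogson: Δm = −2.5 log₁₀(ratio) = −2.5 log₁₀(3.65) = −2.5 × 0.5623 = -1.406

|Δm| ≈ 1.41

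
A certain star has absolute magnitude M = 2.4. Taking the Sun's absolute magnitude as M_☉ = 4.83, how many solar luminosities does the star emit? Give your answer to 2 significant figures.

M − M_☉ = 2.4 − 4.83 = -2.430
L/L_☉ = 10^(−0.4 (M − M_☉)) = 10^0.972 = 9.376

L/L_☉ ≈ 9.4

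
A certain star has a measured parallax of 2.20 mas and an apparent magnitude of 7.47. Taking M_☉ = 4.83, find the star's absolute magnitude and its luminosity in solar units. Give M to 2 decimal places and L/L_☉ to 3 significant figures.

M ≈ -0.82; L/L_☉ ≈ 182

d = 1/p = 1000/2.20 mas = 454.5 pc
M = m − 5 log₁₀ d + 5 = 7.47 − 5·2.6576 + 5 = -0.818
M − M_☉ = -0.818 − 4.83 = -5.648
L/L_☉ = 10^(−0.4 × -5.648) = 181.6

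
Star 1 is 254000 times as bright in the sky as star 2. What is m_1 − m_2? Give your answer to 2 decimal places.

m_1 − m_2 ≈ -13.51

Pogson: Δm = −2.5 log₁₀(ratio) = −2.5 log₁₀(254000) = −2.5 × 5.4048 = -13.512
Star 1 is brighter, so it has the smaller magnitude: the difference is negative.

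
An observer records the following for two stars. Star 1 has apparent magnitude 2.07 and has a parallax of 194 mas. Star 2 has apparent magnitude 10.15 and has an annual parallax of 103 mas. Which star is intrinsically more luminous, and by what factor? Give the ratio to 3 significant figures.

Star 1 is more luminous, by a factor of 481.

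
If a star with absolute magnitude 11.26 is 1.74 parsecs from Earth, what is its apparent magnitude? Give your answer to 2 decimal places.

m ≈ 7.46

m = M + 5 log₁₀ d − 5 = 11.26 + 5·0.2405 − 5 = 7.463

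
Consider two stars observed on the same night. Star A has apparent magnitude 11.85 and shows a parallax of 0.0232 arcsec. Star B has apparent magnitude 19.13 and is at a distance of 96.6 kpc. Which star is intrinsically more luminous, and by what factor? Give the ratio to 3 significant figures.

Star A: d = 1/p = 1/0.0232″ = 43.10 pc
Star A: M = m − 5 log₁₀ d + 5 = 11.85 − 5·1.6345 + 5 = 8.677
Star B: d = 96.6 kpc = 96600 pc
Star B: M = m − 5 log₁₀ d + 5 = 19.13 − 5·4.9850 + 5 = -0.795
ΔM = M_A − M_B = 8.677 − (-0.795) = 9.472; smaller M is more luminous → Star B.
L ratio = 10^(0.4 |ΔM|) = 10^3.789 = 6151

Star B is more luminous, by a factor of 6150.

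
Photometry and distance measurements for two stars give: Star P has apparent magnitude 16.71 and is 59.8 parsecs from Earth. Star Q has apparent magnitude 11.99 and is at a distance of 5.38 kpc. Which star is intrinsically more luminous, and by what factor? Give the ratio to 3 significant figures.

Star P: M = m − 5 log₁₀ d + 5 = 16.71 − 5·1.7767 + 5 = 12.826
Star Q: d = 5.38 kpc = 5380 pc
Star Q: M = m − 5 log₁₀ d + 5 = 11.99 − 5·3.7308 + 5 = -1.664
ΔM = M_P − M_Q = 12.826 − (-1.664) = 14.490; smaller M is more luminous → Star Q.
L ratio = 10^(0.4 |ΔM|) = 10^5.796 = 625400

Star Q is more luminous, by a factor of 625000.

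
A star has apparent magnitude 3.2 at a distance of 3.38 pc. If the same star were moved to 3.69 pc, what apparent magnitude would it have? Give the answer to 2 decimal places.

Flux ∝ 1/d², so Δm = 5 log₁₀(d₂/d₁) = 5 log₁₀(3.69/3.38) = 0.191
m₂ = m₁ + Δm = 3.2 + (0.191) = 3.391

m ≈ 3.39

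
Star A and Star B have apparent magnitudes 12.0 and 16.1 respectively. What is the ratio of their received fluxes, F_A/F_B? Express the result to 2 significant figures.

F_A/F_B ≈ 44

Magnitude difference = -4.1
Flux ratio = 10^(−0.4 Δm) = 10^(−0.4 × -4.1) = 10^1.640 = 43.65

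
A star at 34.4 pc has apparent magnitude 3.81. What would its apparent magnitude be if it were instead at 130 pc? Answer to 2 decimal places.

m ≈ 6.70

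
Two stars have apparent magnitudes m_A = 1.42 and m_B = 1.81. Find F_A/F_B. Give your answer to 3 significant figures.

F_A/F_B ≈ 1.43

Δm = 1.42 − (1.81) = -0.39
Flux ratio = 10^(−0.4 Δm) = 10^(−0.4 × -0.39) = 10^0.156 = 1.432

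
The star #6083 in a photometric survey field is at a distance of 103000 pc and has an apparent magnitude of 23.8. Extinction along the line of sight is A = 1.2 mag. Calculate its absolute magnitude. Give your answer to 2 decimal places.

M ≈ 2.54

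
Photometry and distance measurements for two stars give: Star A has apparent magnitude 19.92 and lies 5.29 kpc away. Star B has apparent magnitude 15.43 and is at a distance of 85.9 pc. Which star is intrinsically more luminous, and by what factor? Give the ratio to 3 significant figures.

Star A is more luminous, by a factor of 60.7.

Star A: d = 5.29 kpc = 5290 pc
Star A: M = m − 5 log₁₀ d + 5 = 19.92 − 5·3.7235 + 5 = 6.303
Star B: M = m − 5 log₁₀ d + 5 = 15.43 − 5·1.9340 + 5 = 10.760
ΔM = M_A − M_B = 6.303 − (10.760) = -4.457; smaller M is more luminous → Star A.
L ratio = 10^(0.4 |ΔM|) = 10^1.783 = 60.66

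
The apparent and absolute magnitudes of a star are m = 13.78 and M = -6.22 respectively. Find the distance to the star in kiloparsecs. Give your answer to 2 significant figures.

Distance modulus: m − M = 13.78 − (-6.22) = 20.000
m − M = 5 log₁₀ d − 5
log₁₀ d = (m − M)/5 + 1 = 5.0000
d = 10^5.0000 = 100000 pc
= 100.0 kpc

d ≈ 100 kpc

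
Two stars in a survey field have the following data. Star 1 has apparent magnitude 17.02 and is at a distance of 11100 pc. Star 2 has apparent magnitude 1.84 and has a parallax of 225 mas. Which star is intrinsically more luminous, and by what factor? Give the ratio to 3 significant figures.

Star 1: M = m − 5 log₁₀ d + 5 = 17.02 − 5·4.0453 + 5 = 1.793
Star 2: p = 225 mas = 0.225″ → d = 1/p = 4.444 pc
Star 2: M = m − 5 log₁₀ d + 5 = 1.84 − 5·0.6478 + 5 = 3.601
ΔM = M_1 − M_2 = 1.793 − (3.601) = -1.808; smaller M is more luminous → Star 1.
L ratio = 10^(0.4 |ΔM|) = 10^0.723 = 5.285

Star 1 is more luminous, by a factor of 5.28.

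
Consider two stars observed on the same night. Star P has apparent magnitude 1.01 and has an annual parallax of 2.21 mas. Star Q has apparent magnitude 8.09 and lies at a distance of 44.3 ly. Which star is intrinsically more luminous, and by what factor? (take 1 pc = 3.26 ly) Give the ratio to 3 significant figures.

Star P is more luminous, by a factor of 753000.

Star P: p = 2.21 mas = 2.21×10^-3″ → d = 1/p = 452.5 pc
Star P: M = m − 5 log₁₀ d + 5 = 1.01 − 5·2.6556 + 5 = -7.268
Star Q: d = 44.3 ly / 3.26 = 13.59 pc
Star Q: M = m − 5 log₁₀ d + 5 = 8.09 − 5·1.1332 + 5 = 7.424
ΔM = M_P − M_Q = -7.268 − (7.424) = -14.692; smaller M is more luminous → Star P.
L ratio = 10^(0.4 |ΔM|) = 10^5.877 = 753100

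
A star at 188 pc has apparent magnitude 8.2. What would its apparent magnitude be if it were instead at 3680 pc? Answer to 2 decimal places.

Flux ∝ 1/d², so Δm = 5 log₁₀(d₂/d₁) = 5 log₁₀(3680/188) = 6.458
m₂ = m₁ + Δm = 8.2 + (6.458) = 14.658

m ≈ 14.66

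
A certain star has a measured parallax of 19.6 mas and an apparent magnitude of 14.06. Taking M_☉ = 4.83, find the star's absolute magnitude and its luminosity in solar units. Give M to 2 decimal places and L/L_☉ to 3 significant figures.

d = 1/p = 1000/19.6 mas = 51.02 pc
M = m − 5 log₁₀ d + 5 = 14.06 − 5·1.7077 + 5 = 10.521
M − M_☉ = 10.521 − 4.83 = 5.691
L/L_☉ = 10^(−0.4 × 5.691) = 5.290×10^-3

M ≈ 10.52; L/L_☉ ≈ 5.29×10^-3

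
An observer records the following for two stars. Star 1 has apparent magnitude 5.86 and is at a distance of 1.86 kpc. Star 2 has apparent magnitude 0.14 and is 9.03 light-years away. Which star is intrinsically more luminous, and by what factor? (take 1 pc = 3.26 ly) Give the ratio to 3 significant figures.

Star 1 is more luminous, by a factor of 2320.

Star 1: d = 1.86 kpc = 1860 pc
Star 1: M = m − 5 log₁₀ d + 5 = 5.86 − 5·3.2695 + 5 = -5.488
Star 2: d = 9.03 ly / 3.26 = 2.770 pc
Star 2: M = m − 5 log₁₀ d + 5 = 0.14 − 5·0.4425 + 5 = 2.928
ΔM = M_1 − M_2 = -5.488 − (2.928) = -8.415; smaller M is more luminous → Star 1.
L ratio = 10^(0.4 |ΔM|) = 10^3.366 = 2323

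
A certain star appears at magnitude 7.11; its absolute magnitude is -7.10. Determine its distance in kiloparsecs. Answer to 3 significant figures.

μ = m − M = 14.210
m − M = 5 log₁₀ d − 5
log₁₀ d = (m − M)/5 + 1 = 3.8420
d = 10^3.8420 = 6950 pc
= 6.950 kpc

d ≈ 6.95 kpc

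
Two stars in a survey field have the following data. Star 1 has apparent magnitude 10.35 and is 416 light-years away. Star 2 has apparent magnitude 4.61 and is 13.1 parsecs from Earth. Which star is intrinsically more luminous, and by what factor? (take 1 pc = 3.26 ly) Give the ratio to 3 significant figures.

Star 2 is more luminous, by a factor of 2.08.

Star 1: d = 416 ly / 3.26 = 127.6 pc
Star 1: M = m − 5 log₁₀ d + 5 = 10.35 − 5·2.1059 + 5 = 4.821
Star 2: M = m − 5 log₁₀ d + 5 = 4.61 − 5·1.1173 + 5 = 4.024
ΔM = M_1 − M_2 = 4.821 − (4.024) = 0.797; smaller M is more luminous → Star 2.
L ratio = 10^(0.4 |ΔM|) = 10^0.319 = 2.083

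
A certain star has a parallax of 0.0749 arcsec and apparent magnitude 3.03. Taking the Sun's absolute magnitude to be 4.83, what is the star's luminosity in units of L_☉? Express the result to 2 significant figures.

L/L_☉ ≈ 9.4

d = 1/p = 1/0.0749″ = 13.35 pc
M = m − 5 log₁₀ d + 5 = 3.03 − 5·1.1255 + 5 = 2.402
M − M_☉ = 2.402 − 4.83 = -2.428
L/L_☉ = 10^(−0.4 × -2.428) = 9.355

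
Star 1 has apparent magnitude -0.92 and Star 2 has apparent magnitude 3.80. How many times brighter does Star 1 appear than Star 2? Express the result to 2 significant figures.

77

Δm = -0.92 − (3.80) = -4.72
Flux ratio = 10^(−0.4 Δm) = 10^(−0.4 × -4.72) = 10^1.888 = 77.27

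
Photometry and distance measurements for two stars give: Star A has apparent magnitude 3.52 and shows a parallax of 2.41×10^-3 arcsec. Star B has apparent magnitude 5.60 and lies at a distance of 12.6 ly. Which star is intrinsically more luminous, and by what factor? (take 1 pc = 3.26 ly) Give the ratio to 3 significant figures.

Star A is more luminous, by a factor of 78300.

Star A: d = 1/p = 1/2.41×10^-3″ = 414.9 pc
Star A: M = m − 5 log₁₀ d + 5 = 3.52 − 5·2.6180 + 5 = -4.570
Star B: d = 12.6 ly / 3.26 = 3.865 pc
Star B: M = m − 5 log₁₀ d + 5 = 5.60 − 5·0.5872 + 5 = 7.664
ΔM = M_A − M_B = -4.570 − (7.664) = -12.234; smaller M is more luminous → Star A.
L ratio = 10^(0.4 |ΔM|) = 10^4.894 = 78280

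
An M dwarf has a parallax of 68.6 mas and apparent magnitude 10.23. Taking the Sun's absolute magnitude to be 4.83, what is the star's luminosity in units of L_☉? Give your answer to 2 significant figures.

L/L_☉ ≈ 0.015

d = 1/p = 1000/68.6 mas = 14.58 pc
M = m − 5 log₁₀ d + 5 = 10.23 − 5·1.1637 + 5 = 9.412
M − M_☉ = 9.412 − 4.83 = 4.582
L/L_☉ = 10^(−0.4 × 4.582) = 0.01470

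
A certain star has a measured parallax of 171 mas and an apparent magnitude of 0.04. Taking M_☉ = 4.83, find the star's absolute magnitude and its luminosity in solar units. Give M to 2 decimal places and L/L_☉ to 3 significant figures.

M ≈ 1.20; L/L_☉ ≈ 28.2

d = 1/p = 1000/171 mas = 5.848 pc
M = m − 5 log₁₀ d + 5 = 0.04 − 5·0.7670 + 5 = 1.205
M − M_☉ = 1.205 − 4.83 = -3.625
L/L_☉ = 10^(−0.4 × -3.625) = 28.18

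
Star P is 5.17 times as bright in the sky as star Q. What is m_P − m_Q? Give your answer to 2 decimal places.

m_P − m_Q ≈ -1.78

Pogson: Δm = −2.5 log₁₀(ratio) = −2.5 log₁₀(5.17) = −2.5 × 0.7135 = -1.784
Star P is brighter, so it has the smaller magnitude: the difference is negative.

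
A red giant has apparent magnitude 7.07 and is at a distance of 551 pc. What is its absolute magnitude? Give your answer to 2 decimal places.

M ≈ -1.64

5 log₁₀(d/10 pc) = 5 log₁₀(551.0) − 5 = 8.706
M = m − 5 log₁₀(d/10) = 7.07 − 8.706 = -1.636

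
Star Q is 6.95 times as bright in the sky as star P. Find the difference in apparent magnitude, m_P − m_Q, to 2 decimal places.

m_P − m_Q ≈ 2.10

Pogson: Δm = −2.5 log₁₀(ratio) = −2.5 log₁₀(6.95) = −2.5 × 0.8420 = -2.105
Star Q is brighter so has the smaller magnitude: m_P − m_Q is positive.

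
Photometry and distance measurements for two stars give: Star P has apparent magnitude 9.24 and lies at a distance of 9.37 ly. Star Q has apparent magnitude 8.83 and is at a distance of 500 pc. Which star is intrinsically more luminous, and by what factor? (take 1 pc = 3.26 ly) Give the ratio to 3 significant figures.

Star Q is more luminous, by a factor of 44100.

Star P: d = 9.37 ly / 3.26 = 2.874 pc
Star P: M = m − 5 log₁₀ d + 5 = 9.24 − 5·0.4585 + 5 = 11.947
Star Q: M = m − 5 log₁₀ d + 5 = 8.83 − 5·2.6990 + 5 = 0.335
ΔM = M_P − M_Q = 11.947 − (0.335) = 11.612; smaller M is more luminous → Star Q.
L ratio = 10^(0.4 |ΔM|) = 10^4.645 = 44150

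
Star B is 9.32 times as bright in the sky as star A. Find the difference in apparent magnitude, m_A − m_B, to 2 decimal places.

Pogson: Δm = −2.5 log₁₀(ratio) = −2.5 log₁₀(9.32) = −2.5 × 0.9694 = -2.424
Star B is brighter so has the smaller magnitude: m_A − m_B is positive.

m_A − m_B ≈ 2.42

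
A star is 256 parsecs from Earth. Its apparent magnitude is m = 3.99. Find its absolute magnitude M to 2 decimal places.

M ≈ -3.05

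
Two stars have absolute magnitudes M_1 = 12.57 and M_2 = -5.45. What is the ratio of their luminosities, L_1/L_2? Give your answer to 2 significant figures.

L_1/L_2 ≈ 6.2×10^-8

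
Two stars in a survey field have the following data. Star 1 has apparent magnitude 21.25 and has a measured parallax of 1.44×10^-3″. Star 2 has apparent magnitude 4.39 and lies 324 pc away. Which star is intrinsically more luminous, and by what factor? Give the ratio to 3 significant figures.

Star 1: d = 1/p = 1/1.44×10^-3″ = 694.4 pc
Star 1: M = m − 5 log₁₀ d + 5 = 21.25 − 5·2.8416 + 5 = 12.042
Star 2: M = m − 5 log₁₀ d + 5 = 4.39 − 5·2.5105 + 5 = -3.163
ΔM = M_1 − M_2 = 12.042 − (-3.163) = 15.205; smaller M is more luminous → Star 2.
L ratio = 10^(0.4 |ΔM|) = 10^6.082 = 1.207×10^6

Star 2 is more luminous, by a factor of 1.21×10^6.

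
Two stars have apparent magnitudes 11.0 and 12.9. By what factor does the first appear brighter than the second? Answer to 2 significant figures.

5.8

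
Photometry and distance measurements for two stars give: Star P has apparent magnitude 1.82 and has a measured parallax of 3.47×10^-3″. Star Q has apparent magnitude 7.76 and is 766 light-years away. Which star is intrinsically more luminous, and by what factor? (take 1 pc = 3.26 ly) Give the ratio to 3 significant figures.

Star P is more luminous, by a factor of 358.

Star P: d = 1/p = 1/3.47×10^-3″ = 288.2 pc
Star P: M = m − 5 log₁₀ d + 5 = 1.82 − 5·2.4597 + 5 = -5.478
Star Q: d = 766 ly / 3.26 = 235.0 pc
Star Q: M = m − 5 log₁₀ d + 5 = 7.76 − 5·2.3710 + 5 = 0.905
ΔM = M_P − M_Q = -5.478 − (0.905) = -6.383; smaller M is more luminous → Star P.
L ratio = 10^(0.4 |ΔM|) = 10^2.553 = 357.5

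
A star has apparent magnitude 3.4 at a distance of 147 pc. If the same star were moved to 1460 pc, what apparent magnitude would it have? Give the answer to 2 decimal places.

m ≈ 8.39

Flux ∝ 1/d², so Δm = 5 log₁₀(d₂/d₁) = 5 log₁₀(1460/147) = 4.985
m₂ = m₁ + Δm = 3.4 + (4.985) = 8.385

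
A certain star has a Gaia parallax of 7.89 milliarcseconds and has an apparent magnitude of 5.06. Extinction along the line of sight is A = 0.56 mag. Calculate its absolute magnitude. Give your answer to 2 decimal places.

M ≈ -1.01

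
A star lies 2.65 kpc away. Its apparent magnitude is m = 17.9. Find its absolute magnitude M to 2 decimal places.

M ≈ 5.78

d = 2.65 kpc = 2650 pc
5 log₁₀(d/10 pc) = 5 log₁₀(2650) − 5 = 12.116
M = m − 5 log₁₀(d/10) = 17.9 − 12.116 = 5.784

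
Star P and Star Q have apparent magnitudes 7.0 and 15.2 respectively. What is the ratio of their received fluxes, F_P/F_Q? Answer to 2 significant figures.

F_P/F_Q ≈ 1900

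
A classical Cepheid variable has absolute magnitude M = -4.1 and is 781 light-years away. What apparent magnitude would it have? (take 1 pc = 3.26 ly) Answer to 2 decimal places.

d = 781 ly / 3.26 = 239.6 pc
m = M + 5 log₁₀ d − 5 = -4.1 + 5·2.3794 − 5 = 2.797

m ≈ 2.80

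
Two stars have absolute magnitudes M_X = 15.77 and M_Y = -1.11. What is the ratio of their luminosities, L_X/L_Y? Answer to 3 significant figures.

L_X/L_Y ≈ 1.77×10^-7

ΔM = M_X − M_Y = 16.88
L_X/L_Y = 10^(−0.4 ΔM) = 10^-6.752 = 1.770×10^-7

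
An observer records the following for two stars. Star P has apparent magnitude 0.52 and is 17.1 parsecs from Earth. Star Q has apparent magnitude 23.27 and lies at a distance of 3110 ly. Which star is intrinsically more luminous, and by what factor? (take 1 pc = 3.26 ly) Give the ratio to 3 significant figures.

Star P is more luminous, by a factor of 404000.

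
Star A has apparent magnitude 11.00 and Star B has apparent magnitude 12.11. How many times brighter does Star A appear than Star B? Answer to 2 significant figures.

Magnitude difference = -1.11
Flux ratio = 10^(−0.4 Δm) = 10^(−0.4 × -1.11) = 10^0.444 = 2.780

2.8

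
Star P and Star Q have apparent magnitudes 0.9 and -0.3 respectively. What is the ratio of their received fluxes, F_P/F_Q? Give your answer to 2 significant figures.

Magnitude difference = 1.2
Flux ratio = 10^(−0.4 Δm) = 10^(−0.4 × 1.2) = 10^-0.480 = 0.3311

F_P/F_Q ≈ 0.33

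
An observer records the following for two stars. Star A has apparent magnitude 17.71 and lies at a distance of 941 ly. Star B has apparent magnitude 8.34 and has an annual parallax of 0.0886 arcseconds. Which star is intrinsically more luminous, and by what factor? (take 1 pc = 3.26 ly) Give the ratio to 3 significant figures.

Star B is more luminous, by a factor of 8.56.

Star A: d = 941 ly / 3.26 = 288.7 pc
Star A: M = m − 5 log₁₀ d + 5 = 17.71 − 5·2.4604 + 5 = 10.408
Star B: d = 1/p = 1/0.0886″ = 11.29 pc
Star B: M = m − 5 log₁₀ d + 5 = 8.34 − 5·1.0526 + 5 = 8.077
ΔM = M_A − M_B = 10.408 − (8.077) = 2.331; smaller M is more luminous → Star B.
L ratio = 10^(0.4 |ΔM|) = 10^0.932 = 8.558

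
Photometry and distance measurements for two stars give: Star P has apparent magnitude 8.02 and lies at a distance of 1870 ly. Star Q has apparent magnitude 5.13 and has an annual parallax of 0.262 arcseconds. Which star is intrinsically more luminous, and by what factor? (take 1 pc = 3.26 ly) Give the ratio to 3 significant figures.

Star P: d = 1870 ly / 3.26 = 573.6 pc
Star P: M = m − 5 log₁₀ d + 5 = 8.02 − 5·2.7586 + 5 = -0.773
Star Q: d = 1/p = 1/0.262″ = 3.817 pc
Star Q: M = m − 5 log₁₀ d + 5 = 5.13 − 5·0.5817 + 5 = 7.222
ΔM = M_P − M_Q = -0.773 − (7.222) = -7.995; smaller M is more luminous → Star P.
L ratio = 10^(0.4 |ΔM|) = 10^3.198 = 1577

Star P is more luminous, by a factor of 1580.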